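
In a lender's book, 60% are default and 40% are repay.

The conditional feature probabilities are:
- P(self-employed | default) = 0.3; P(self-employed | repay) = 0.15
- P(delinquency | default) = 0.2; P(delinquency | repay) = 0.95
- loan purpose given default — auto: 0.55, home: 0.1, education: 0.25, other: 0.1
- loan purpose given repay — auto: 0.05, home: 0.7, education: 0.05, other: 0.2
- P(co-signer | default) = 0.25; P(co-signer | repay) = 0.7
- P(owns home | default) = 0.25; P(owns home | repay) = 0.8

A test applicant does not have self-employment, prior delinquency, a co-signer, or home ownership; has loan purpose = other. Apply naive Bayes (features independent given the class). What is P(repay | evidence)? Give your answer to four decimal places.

default: 0.6 × (1−0.3) × (1−0.2) × 0.1 × (1−0.25) × (1−0.25) = 0.0189
repay: 0.4 × (1−0.15) × (1−0.95) × 0.2 × (1−0.7) × (1−0.8) = 0.000204
P(repay | x) = 0.000204 / 0.019104 ≈ 0.0107

0.0107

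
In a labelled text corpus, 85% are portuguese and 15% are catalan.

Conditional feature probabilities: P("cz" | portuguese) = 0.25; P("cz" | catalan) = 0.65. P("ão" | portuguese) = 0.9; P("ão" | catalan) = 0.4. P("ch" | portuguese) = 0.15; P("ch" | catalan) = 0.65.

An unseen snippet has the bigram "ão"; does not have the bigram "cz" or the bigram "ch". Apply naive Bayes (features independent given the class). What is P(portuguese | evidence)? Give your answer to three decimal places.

0.985

portuguese: 0.85 × (1−0.25) × 0.9 × (1−0.15) = 0.4876875
catalan: 0.15 × (1−0.65) × 0.4 × (1−0.65) = 0.00735
P(portuguese | x) = 0.4876875 / 0.4950375 ≈ 0.985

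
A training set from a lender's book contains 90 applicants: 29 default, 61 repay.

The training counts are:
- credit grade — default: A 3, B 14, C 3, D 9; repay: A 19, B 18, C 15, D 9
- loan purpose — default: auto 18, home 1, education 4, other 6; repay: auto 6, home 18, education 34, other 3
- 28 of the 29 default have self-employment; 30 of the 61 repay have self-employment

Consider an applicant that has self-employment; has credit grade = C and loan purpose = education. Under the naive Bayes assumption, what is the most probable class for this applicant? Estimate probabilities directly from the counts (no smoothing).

repay

default: (29/90) × (3/29) × (4/29) × (28/29) ≈ 0.00443916
repay: (61/90) × (15/61) × (34/61) × (30/61) ≈ 0.0456866
Highest score → repay.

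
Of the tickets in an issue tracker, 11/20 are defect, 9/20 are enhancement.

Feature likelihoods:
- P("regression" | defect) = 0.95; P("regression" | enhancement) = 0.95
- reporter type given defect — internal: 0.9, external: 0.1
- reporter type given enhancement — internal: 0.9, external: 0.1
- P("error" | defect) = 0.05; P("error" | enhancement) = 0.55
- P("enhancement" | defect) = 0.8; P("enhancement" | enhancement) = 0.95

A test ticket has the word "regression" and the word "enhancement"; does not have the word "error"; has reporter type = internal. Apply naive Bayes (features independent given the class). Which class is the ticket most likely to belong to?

defect: 0.55 × 0.95 × 0.9 × (1−0.05) × 0.8 = 0.35739
enhancement: 0.45 × 0.95 × 0.9 × (1−0.55) × 0.95 = 0.164480625
Highest score → defect.

defect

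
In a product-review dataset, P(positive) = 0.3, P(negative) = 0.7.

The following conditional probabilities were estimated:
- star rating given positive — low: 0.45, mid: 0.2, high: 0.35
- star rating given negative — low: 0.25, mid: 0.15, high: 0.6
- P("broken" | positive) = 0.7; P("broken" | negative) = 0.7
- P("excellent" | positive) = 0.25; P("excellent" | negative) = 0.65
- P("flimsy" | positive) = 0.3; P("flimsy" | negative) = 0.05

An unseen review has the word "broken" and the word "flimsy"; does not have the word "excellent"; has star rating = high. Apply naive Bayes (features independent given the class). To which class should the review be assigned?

positive

positive: 0.3 × 0.35 × 0.7 × (1−0.25) × 0.3 = 0.0165375
negative: 0.7 × 0.6 × 0.7 × (1−0.65) × 0.05 = 0.005145
Highest score → positive.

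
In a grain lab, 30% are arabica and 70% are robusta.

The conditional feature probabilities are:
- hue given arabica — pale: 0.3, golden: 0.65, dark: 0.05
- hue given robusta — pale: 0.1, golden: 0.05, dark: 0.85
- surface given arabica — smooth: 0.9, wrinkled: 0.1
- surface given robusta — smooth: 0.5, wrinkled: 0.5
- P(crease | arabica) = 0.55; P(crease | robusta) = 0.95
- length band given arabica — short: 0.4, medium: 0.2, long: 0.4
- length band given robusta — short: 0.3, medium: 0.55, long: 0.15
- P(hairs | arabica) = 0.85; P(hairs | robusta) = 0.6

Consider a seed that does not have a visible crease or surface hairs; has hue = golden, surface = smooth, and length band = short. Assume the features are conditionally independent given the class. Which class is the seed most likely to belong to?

arabica: 0.3 × 0.65 × 0.9 × (1−0.55) × 0.4 × (1−0.85) = 0.0047385
robusta: 0.7 × 0.05 × 0.5 × (1−0.95) × 0.3 × (1−0.6) = 0.000105
Highest score → arabica.

arabica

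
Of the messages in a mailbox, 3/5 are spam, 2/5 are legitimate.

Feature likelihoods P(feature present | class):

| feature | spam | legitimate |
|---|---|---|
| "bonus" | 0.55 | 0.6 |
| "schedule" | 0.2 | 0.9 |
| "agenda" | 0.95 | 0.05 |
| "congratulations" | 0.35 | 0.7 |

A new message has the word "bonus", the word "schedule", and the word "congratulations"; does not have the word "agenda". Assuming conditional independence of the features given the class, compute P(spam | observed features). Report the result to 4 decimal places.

spam: 0.6 × 0.55 × 0.2 × (1−0.95) × 0.35 = 0.001155
legitimate: 0.4 × 0.6 × 0.9 × (1−0.05) × 0.7 = 0.14364
P(spam | x) = 0.001155 / 0.144795 ≈ 0.0080

0.0080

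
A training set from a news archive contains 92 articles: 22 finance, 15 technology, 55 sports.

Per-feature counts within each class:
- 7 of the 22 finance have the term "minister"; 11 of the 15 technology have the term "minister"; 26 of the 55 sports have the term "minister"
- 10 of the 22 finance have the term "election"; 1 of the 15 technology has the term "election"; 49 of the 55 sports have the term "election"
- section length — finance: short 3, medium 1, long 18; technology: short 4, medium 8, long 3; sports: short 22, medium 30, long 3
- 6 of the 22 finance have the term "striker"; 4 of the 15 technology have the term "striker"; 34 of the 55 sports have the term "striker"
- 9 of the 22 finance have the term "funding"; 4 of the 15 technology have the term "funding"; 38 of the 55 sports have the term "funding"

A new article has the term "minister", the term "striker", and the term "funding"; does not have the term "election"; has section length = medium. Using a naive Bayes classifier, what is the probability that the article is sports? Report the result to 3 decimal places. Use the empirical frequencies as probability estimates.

finance: (22/92) × (7/22) × (12/22) × (1/22) × (6/22) × (9/22) ≈ 0.000210472
technology: (15/92) × (11/15) × (14/15) × (8/15) × (4/15) × (4/15) ≈ 0.00423231
sports: (55/92) × (26/55) × (6/55) × (30/55) × (34/55) × (38/55) ≈ 0.0071824
P(sports | x) = 0.0071824 / 0.011625182 ≈ 0.618

0.618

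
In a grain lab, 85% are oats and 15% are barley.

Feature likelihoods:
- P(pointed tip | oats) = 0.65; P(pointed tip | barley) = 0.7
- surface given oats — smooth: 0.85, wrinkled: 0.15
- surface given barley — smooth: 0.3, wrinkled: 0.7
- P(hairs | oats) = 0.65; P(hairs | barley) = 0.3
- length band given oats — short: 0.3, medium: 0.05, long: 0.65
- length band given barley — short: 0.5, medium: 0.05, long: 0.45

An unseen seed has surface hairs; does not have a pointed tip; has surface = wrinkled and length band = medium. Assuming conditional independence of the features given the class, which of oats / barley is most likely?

oats

oats: 0.85 × (1−0.65) × 0.15 × 0.65 × 0.05 = 0.0014503125
barley: 0.15 × (1−0.7) × 0.7 × 0.3 × 0.05 = 0.0004725
Highest score → oats.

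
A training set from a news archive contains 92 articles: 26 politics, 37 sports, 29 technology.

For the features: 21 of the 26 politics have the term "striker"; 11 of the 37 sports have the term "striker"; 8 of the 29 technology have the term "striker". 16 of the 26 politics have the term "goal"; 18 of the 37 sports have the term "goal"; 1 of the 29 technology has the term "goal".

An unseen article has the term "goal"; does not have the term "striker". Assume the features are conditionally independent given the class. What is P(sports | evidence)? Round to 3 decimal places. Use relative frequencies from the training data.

politics: (26/92) × (5/26) × (16/26) ≈ 0.0334448
sports: (37/92) × (26/37) × (18/37) ≈ 0.137485
technology: (29/92) × (21/29) × (1/29) ≈ 0.00787106
P(sports | x) = 0.137485 / 0.17880086 ≈ 0.769

0.769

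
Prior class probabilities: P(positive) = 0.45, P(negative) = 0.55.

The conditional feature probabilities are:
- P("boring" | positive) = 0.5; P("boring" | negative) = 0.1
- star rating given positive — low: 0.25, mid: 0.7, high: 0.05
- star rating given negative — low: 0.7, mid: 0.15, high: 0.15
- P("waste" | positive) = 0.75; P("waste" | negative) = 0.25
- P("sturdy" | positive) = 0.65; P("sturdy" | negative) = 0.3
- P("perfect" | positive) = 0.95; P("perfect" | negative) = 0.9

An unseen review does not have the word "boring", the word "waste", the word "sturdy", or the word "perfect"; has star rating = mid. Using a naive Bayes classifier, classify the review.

negative

positive: 0.45 × (1−0.5) × 0.7 × (1−0.75) × (1−0.65) × (1−0.95) = 0.0006890625
negative: 0.55 × (1−0.1) × 0.15 × (1−0.25) × (1−0.3) × (1−0.9) = 0.003898125
Highest score → negative.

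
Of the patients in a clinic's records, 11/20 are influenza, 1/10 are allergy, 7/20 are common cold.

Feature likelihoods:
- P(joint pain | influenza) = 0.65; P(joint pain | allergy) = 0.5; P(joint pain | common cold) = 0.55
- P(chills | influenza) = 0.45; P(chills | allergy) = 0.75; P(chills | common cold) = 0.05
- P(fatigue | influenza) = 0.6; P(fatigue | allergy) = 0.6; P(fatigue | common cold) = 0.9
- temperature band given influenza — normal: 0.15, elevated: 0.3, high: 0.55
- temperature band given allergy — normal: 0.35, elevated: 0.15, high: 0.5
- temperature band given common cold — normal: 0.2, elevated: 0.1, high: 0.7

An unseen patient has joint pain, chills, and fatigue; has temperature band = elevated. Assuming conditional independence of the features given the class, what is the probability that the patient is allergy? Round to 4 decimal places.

influenza: 0.55 × 0.65 × 0.45 × 0.6 × 0.3 = 0.0289575
allergy: 0.1 × 0.5 × 0.75 × 0.6 × 0.15 = 0.003375
common cold: 0.35 × 0.55 × 0.05 × 0.9 × 0.1 = 0.00086625
P(allergy | x) = 0.003375 / 0.03319875 ≈ 0.1017

0.1017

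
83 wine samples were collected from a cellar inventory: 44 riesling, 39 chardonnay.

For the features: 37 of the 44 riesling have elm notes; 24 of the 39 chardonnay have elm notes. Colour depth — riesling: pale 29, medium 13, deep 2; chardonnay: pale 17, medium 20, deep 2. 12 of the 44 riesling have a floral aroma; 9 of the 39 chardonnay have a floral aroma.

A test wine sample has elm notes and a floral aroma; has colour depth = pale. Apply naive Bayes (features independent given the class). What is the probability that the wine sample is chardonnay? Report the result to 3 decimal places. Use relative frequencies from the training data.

0.266

riesling: (44/83) × (37/44) × (29/44) × (12/44) ≈ 0.0801304
chardonnay: (39/83) × (24/39) × (17/39) × (9/39) ≈ 0.0290868
P(chardonnay | x) = 0.0290868 / 0.1092172 ≈ 0.266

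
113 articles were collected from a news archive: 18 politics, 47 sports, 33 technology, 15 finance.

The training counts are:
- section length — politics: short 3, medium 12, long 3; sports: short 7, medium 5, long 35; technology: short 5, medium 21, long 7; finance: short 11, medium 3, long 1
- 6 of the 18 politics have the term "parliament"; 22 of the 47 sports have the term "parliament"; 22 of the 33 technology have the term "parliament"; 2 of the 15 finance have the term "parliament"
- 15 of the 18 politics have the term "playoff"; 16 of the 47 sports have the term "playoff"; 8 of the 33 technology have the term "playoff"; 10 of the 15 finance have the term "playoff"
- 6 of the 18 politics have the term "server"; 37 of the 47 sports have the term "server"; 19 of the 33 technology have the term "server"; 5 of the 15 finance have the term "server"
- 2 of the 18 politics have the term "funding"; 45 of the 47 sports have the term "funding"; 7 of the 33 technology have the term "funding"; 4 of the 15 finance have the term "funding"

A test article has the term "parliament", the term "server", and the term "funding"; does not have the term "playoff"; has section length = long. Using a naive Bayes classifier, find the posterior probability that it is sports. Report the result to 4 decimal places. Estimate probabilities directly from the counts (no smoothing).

0.9485

politics: (18/113) × (3/18) × (6/18) × (3/18) × (6/18) × (2/18) ≈ 0.0000546269
sports: (47/113) × (35/47) × (22/47) × (31/47) × (37/47) × (45/47) ≈ 0.072077
technology: (33/113) × (7/33) × (22/33) × (25/33) × (19/33) × (7/33) ≈ 0.00382101
finance: (15/113) × (1/15) × (2/15) × (5/15) × (5/15) × (4/15) ≈ 0.0000349612
P(sports | x) = 0.072077 / 0.0759875981 ≈ 0.9485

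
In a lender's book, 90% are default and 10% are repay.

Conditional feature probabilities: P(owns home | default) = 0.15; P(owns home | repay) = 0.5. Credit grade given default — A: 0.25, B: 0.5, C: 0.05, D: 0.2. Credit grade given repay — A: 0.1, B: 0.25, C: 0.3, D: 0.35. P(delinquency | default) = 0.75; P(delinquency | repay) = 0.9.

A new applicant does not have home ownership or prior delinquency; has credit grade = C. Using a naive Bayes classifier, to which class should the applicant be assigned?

default: 0.9 × (1−0.15) × 0.05 × (1−0.75) = 0.0095625
repay: 0.1 × (1−0.5) × 0.3 × (1−0.9) = 0.0015
Highest score → default.

default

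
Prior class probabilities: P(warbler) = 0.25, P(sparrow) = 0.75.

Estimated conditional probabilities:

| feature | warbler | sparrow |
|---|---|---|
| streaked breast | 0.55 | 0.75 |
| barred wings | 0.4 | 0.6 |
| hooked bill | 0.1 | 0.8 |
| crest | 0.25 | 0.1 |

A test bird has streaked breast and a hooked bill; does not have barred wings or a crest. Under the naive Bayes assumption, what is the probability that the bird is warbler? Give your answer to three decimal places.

warbler: 0.25 × 0.55 × (1−0.4) × 0.1 × (1−0.25) = 0.0061875
sparrow: 0.75 × 0.75 × (1−0.6) × 0.8 × (1−0.1) = 0.162
P(warbler | x) = 0.0061875 / 0.1681875 ≈ 0.037

0.037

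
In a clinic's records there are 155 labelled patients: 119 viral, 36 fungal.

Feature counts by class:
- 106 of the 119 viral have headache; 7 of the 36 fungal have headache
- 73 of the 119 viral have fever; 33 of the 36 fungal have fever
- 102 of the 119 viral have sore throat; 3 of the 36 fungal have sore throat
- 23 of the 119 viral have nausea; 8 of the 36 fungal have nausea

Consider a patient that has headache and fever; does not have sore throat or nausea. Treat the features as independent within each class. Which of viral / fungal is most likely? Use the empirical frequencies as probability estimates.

viral

viral: (119/155) × (106/119) × (73/119) × (17/119) × (96/119) ≈ 0.0483478
fungal: (36/155) × (7/36) × (33/36) × (33/36) × (28/36) ≈ 0.0295151
Highest score → viral.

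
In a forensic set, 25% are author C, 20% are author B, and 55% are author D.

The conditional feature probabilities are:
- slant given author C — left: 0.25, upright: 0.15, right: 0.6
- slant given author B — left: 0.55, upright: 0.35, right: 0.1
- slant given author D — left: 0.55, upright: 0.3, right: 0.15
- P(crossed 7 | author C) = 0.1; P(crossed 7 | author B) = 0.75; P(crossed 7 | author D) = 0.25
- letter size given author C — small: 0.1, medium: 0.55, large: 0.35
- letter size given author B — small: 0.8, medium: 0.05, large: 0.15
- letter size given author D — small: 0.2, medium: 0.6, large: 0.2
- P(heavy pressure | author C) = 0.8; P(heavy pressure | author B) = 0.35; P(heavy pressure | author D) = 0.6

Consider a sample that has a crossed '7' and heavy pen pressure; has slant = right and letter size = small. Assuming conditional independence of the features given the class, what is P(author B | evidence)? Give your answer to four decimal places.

author C: 0.25 × 0.6 × 0.1 × 0.1 × 0.8 = 0.0012
author B: 0.2 × 0.1 × 0.75 × 0.8 × 0.35 = 0.0042
author D: 0.55 × 0.15 × 0.25 × 0.2 × 0.6 = 0.002475
P(author B | x) = 0.0042 / 0.007875 ≈ 0.5333

0.5333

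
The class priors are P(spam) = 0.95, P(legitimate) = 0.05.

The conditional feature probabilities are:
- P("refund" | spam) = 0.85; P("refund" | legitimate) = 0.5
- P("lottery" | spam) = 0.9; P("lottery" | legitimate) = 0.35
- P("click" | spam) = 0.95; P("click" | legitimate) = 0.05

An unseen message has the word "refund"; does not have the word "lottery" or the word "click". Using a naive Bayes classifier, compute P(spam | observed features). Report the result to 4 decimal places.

0.2073

spam: 0.95 × 0.85 × (1−0.9) × (1−0.95) = 0.0040375
legitimate: 0.05 × 0.5 × (1−0.35) × (1−0.05) = 0.0154375
P(spam | x) = 0.0040375 / 0.019475 ≈ 0.2073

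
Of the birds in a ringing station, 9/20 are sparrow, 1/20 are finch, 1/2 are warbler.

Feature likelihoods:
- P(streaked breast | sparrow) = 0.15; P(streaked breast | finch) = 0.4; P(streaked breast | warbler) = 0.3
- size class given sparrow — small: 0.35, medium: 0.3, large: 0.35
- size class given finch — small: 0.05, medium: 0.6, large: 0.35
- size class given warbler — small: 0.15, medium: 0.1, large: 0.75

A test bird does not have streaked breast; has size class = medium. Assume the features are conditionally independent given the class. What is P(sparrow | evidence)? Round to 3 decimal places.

sparrow: 0.45 × (1−0.15) × 0.3 = 0.11475
finch: 0.05 × (1−0.4) × 0.6 = 0.018
warbler: 0.5 × (1−0.3) × 0.1 = 0.035
P(sparrow | x) = 0.11475 / 0.16775 ≈ 0.684

0.684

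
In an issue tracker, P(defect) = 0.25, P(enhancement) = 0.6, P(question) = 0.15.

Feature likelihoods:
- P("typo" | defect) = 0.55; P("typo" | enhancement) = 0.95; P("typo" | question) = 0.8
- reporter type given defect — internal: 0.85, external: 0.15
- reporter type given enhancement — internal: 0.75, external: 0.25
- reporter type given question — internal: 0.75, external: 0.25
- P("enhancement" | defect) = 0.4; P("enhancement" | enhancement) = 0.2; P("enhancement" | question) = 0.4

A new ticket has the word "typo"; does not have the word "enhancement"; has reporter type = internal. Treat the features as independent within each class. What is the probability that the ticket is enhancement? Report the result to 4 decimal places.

0.7337

defect: 0.25 × 0.55 × 0.85 × (1−0.4) = 0.070125
enhancement: 0.6 × 0.95 × 0.75 × (1−0.2) = 0.342
question: 0.15 × 0.8 × 0.75 × (1−0.4) = 0.054
P(enhancement | x) = 0.342 / 0.466125 ≈ 0.7337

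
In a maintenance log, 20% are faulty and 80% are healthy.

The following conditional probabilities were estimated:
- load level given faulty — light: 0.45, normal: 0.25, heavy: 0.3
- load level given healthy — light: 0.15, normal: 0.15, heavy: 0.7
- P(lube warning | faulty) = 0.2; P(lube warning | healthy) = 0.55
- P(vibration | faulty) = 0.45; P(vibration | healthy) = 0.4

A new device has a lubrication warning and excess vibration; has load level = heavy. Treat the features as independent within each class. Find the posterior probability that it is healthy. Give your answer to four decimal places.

0.9580

faulty: 0.2 × 0.3 × 0.2 × 0.45 = 0.0054
healthy: 0.8 × 0.7 × 0.55 × 0.4 = 0.1232
P(healthy | x) = 0.1232 / 0.1286 ≈ 0.9580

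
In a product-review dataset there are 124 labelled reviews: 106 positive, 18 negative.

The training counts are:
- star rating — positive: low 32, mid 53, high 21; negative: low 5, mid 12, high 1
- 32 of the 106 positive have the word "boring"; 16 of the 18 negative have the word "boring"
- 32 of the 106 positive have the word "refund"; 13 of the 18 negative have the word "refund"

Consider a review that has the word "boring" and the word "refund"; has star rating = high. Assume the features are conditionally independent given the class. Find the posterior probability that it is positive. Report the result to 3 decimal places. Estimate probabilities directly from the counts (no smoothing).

positive: (106/124) × (21/106) × (32/106) × (32/106) ≈ 0.0154343
negative: (18/124) × (1/18) × (16/18) × (13/18) ≈ 0.00517722
P(positive | x) = 0.0154343 / 0.02061152 ≈ 0.749

0.749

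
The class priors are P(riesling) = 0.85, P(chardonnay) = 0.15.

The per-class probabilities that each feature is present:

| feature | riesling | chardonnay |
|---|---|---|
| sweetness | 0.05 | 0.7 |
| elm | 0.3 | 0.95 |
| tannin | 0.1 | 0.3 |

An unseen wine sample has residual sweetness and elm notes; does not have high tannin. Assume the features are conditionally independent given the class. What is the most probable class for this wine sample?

riesling: 0.85 × 0.05 × 0.3 × (1−0.1) = 0.011475
chardonnay: 0.15 × 0.7 × 0.95 × (1−0.3) = 0.069825
Highest score → chardonnay.

chardonnay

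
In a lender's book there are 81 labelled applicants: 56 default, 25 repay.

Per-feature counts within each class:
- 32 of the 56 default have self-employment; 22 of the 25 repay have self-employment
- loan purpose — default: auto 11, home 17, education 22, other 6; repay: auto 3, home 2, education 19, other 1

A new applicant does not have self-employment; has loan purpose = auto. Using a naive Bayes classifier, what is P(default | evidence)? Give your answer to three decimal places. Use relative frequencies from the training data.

0.929

default: (56/81) × (24/56) × (11/56) ≈ 0.0582011
repay: (25/81) × (3/25) × (3/25) ≈ 0.00444444
P(default | x) = 0.0582011 / 0.06264554 ≈ 0.929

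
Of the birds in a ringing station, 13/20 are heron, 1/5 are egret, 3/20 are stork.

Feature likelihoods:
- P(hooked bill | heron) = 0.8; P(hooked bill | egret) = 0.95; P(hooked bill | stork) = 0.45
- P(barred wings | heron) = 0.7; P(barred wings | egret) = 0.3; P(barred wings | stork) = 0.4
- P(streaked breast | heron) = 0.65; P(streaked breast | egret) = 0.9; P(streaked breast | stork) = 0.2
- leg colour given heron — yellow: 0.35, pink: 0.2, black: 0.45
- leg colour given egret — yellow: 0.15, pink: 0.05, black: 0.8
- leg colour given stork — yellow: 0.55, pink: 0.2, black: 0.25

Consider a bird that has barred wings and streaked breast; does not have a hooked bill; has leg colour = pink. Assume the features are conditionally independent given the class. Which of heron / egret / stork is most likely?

heron

heron: 0.65 × (1−0.8) × 0.7 × 0.65 × 0.2 = 0.01183
egret: 0.2 × (1−0.95) × 0.3 × 0.9 × 0.05 = 0.000135
stork: 0.15 × (1−0.45) × 0.4 × 0.2 × 0.2 = 0.00132
Highest score → heron.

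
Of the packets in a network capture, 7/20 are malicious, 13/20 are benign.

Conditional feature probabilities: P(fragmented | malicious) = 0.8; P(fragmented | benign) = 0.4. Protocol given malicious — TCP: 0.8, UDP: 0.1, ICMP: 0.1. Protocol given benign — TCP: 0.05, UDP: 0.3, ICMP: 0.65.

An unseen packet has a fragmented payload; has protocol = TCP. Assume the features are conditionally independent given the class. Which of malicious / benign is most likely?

malicious

malicious: 0.35 × 0.8 × 0.8 = 0.224
benign: 0.65 × 0.4 × 0.05 = 0.013
Highest score → malicious.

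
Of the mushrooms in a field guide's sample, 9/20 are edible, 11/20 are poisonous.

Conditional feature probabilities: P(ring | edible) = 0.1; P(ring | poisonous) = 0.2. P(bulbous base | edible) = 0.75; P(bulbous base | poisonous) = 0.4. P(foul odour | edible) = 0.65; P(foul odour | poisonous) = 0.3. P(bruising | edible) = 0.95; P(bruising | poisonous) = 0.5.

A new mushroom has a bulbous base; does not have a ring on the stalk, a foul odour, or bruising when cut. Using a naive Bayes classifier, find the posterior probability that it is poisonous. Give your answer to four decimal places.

0.9206

edible: 0.45 × (1−0.1) × 0.75 × (1−0.65) × (1−0.95) = 0.005315625
poisonous: 0.55 × (1−0.2) × 0.4 × (1−0.3) × (1−0.5) = 0.0616
P(poisonous | x) = 0.0616 / 0.066915625 ≈ 0.9206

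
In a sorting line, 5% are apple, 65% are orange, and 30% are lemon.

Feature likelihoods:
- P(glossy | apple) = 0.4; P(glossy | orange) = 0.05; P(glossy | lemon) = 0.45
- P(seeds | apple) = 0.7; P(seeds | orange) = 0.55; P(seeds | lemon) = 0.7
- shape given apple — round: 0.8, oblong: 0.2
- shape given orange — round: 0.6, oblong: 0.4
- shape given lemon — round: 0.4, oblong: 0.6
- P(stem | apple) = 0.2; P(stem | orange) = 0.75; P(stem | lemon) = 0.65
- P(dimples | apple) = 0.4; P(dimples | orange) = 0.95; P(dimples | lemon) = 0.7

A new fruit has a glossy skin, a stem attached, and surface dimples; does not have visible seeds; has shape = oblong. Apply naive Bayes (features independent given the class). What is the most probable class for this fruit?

apple: 0.05 × 0.4 × (1−0.7) × 0.2 × 0.2 × 0.4 = 0.000096
orange: 0.65 × 0.05 × (1−0.55) × 0.4 × 0.75 × 0.95 = 0.004168125
lemon: 0.3 × 0.45 × (1−0.7) × 0.6 × 0.65 × 0.7 = 0.0110565
Highest score → lemon.

lemon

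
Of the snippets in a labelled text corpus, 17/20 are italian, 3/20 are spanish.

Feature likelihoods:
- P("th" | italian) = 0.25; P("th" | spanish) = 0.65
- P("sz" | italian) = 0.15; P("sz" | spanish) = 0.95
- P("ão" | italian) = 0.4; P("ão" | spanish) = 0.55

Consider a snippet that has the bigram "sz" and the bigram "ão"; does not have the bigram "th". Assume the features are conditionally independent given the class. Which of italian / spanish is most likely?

italian: 0.85 × (1−0.25) × 0.15 × 0.4 = 0.03825
spanish: 0.15 × (1−0.65) × 0.95 × 0.55 = 0.02743125
Highest score → italian.

italian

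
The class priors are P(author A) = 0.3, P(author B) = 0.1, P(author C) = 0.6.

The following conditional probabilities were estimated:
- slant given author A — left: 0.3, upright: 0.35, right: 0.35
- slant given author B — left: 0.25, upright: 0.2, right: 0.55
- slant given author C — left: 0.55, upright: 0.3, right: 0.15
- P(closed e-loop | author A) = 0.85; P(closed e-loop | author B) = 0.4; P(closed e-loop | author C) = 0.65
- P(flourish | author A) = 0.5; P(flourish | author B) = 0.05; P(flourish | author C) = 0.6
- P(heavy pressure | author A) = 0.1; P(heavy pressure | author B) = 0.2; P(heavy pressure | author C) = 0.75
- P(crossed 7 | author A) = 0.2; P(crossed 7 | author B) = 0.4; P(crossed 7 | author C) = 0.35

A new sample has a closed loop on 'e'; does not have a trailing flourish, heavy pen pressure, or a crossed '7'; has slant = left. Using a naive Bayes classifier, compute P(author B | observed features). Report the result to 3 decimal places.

author A: 0.3 × 0.3 × 0.85 × (1−0.5) × (1−0.1) × (1−0.2) = 0.02754
author B: 0.1 × 0.25 × 0.4 × (1−0.05) × (1−0.2) × (1−0.4) = 0.00456
author C: 0.6 × 0.55 × 0.65 × (1−0.6) × (1−0.75) × (1−0.35) = 0.0139425
P(author B | x) = 0.00456 / 0.0460425 ≈ 0.099

0.099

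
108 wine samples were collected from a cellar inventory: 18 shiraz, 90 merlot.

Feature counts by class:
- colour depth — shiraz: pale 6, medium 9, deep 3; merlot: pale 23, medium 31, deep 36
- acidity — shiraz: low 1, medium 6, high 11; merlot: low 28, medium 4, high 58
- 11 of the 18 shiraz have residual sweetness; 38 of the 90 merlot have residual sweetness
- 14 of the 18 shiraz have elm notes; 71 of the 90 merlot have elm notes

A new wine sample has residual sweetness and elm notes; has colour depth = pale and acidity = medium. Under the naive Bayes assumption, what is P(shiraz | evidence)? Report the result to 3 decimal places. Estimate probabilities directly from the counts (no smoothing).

0.736

shiraz: (18/108) × (6/18) × (6/18) × (11/18) × (14/18) ≈ 0.00880201
merlot: (90/108) × (23/90) × (4/90) × (38/90) × (71/90) ≈ 0.00315267
P(shiraz | x) = 0.00880201 / 0.01195468 ≈ 0.736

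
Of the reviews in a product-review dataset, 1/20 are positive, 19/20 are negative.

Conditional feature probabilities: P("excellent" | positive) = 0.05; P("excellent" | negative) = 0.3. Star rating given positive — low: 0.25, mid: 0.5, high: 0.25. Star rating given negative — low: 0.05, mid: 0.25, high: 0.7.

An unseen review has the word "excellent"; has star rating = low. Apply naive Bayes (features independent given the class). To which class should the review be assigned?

positive: 0.05 × 0.05 × 0.25 = 0.000625
negative: 0.95 × 0.3 × 0.05 = 0.01425
Highest score → negative.

negative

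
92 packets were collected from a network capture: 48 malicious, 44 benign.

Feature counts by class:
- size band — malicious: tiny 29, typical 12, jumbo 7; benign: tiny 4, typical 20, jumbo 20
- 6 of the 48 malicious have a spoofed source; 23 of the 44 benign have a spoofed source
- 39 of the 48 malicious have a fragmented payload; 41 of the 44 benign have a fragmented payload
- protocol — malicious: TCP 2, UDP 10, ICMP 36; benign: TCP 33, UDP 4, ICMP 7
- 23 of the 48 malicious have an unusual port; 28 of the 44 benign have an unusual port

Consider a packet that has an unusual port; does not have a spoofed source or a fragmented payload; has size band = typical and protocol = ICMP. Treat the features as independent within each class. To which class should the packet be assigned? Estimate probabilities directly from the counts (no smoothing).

malicious

malicious: (48/92) × (12/48) × (42/48) × (9/48) × (36/48) × (23/48) = 0.0076904296875
benign: (44/92) × (20/44) × (21/44) × (3/44) × (7/44) × (28/44) ≈ 0.00071619
Highest score → malicious.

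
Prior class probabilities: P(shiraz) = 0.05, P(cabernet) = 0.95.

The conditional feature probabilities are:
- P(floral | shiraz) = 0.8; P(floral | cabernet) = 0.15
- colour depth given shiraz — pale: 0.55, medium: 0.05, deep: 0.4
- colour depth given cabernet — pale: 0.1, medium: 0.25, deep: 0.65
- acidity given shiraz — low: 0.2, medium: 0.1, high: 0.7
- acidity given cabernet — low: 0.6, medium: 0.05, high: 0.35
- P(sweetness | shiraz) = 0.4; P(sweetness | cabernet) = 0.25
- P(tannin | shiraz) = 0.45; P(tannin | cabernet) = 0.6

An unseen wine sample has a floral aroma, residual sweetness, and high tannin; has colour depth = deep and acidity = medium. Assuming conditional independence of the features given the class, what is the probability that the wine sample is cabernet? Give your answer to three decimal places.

0.707

shiraz: 0.05 × 0.8 × 0.4 × 0.1 × 0.4 × 0.45 = 0.000288
cabernet: 0.95 × 0.15 × 0.65 × 0.05 × 0.25 × 0.6 = 0.0006946875
P(cabernet | x) = 0.0006946875 / 0.0009826875 ≈ 0.707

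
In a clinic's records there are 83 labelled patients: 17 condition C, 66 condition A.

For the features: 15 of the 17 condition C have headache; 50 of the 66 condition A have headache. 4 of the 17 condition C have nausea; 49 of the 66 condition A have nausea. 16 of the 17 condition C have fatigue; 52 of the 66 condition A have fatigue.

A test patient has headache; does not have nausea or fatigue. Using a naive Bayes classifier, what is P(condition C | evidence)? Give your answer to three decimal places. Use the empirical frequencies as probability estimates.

0.198

condition C: (17/83) × (15/17) × (13/17) × (1/17) ≈ 0.0081294
condition A: (66/83) × (50/66) × (17/66) × (14/66) ≈ 0.032914
P(condition C | x) = 0.0081294 / 0.0410434 ≈ 0.198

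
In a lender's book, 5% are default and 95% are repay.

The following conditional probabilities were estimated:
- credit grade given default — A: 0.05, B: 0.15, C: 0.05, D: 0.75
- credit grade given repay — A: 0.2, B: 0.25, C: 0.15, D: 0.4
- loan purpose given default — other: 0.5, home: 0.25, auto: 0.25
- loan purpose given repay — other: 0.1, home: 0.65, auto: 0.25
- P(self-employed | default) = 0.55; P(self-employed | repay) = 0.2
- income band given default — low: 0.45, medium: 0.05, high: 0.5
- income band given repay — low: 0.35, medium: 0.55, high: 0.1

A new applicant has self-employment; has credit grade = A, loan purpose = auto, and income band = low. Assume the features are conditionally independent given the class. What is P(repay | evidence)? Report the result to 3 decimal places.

default: 0.05 × 0.05 × 0.25 × 0.55 × 0.45 = 0.0001546875
repay: 0.95 × 0.2 × 0.25 × 0.2 × 0.35 = 0.003325
P(repay | x) = 0.003325 / 0.0034796875 ≈ 0.956

0.956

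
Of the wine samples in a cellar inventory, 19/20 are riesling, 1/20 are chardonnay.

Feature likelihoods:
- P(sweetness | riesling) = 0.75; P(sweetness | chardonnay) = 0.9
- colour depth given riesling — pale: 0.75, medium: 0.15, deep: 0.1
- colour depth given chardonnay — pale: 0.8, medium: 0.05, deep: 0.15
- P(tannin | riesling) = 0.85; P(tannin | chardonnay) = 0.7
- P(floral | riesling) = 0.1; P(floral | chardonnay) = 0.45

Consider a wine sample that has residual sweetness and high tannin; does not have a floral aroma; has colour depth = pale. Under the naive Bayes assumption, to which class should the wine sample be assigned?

riesling

riesling: 0.95 × 0.75 × 0.75 × 0.85 × (1−0.1) = 0.408796875
chardonnay: 0.05 × 0.9 × 0.8 × 0.7 × (1−0.45) = 0.01386
Highest score → riesling.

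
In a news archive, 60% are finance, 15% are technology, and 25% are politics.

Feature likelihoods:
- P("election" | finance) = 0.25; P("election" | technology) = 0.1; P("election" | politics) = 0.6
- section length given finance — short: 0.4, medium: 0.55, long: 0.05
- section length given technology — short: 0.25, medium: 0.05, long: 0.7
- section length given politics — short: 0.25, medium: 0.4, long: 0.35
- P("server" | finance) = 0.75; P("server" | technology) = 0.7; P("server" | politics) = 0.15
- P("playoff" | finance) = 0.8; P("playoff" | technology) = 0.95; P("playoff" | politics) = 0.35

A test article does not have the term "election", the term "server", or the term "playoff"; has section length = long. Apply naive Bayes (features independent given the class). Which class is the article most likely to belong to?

politics

finance: 0.6 × (1−0.25) × 0.05 × (1−0.75) × (1−0.8) = 0.001125
technology: 0.15 × (1−0.1) × 0.7 × (1−0.7) × (1−0.95) = 0.0014175
politics: 0.25 × (1−0.6) × 0.35 × (1−0.15) × (1−0.35) = 0.0193375
Highest score → politics.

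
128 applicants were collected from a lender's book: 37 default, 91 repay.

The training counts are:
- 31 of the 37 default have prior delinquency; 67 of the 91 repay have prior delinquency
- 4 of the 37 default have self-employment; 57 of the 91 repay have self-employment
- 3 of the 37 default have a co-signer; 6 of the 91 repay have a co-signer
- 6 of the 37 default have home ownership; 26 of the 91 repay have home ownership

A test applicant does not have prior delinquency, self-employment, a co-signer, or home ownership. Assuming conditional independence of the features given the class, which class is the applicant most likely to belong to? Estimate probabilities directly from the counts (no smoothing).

repay

default: (37/128) × (6/37) × (33/37) × (34/37) × (31/37) ≈ 0.0321878
repay: (91/128) × (24/91) × (34/91) × (85/91) × (65/91) ≈ 0.04674
Highest score → repay.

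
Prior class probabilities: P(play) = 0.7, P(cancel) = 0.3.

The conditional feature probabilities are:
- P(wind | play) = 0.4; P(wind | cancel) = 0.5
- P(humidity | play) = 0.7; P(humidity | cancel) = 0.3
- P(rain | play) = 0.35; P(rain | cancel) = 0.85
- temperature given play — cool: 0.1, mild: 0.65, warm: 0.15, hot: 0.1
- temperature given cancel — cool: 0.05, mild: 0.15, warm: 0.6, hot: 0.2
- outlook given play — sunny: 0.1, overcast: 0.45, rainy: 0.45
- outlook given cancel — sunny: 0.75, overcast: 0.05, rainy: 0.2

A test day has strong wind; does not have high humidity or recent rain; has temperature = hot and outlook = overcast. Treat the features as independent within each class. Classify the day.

play: 0.7 × 0.4 × (1−0.7) × (1−0.35) × 0.1 × 0.45 = 0.002457
cancel: 0.3 × 0.5 × (1−0.3) × (1−0.85) × 0.2 × 0.05 = 0.0001575
Highest score → play.

play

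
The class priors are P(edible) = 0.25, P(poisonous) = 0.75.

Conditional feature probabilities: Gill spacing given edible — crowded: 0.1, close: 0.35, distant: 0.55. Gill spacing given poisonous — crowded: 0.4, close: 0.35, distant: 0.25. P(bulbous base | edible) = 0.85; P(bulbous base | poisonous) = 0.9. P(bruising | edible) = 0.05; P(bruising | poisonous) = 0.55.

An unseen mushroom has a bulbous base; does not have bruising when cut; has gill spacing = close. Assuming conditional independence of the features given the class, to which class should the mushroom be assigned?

edible: 0.25 × 0.35 × 0.85 × (1−0.05) = 0.07065625
poisonous: 0.75 × 0.35 × 0.9 × (1−0.55) = 0.1063125
Highest score → poisonous.

poisonous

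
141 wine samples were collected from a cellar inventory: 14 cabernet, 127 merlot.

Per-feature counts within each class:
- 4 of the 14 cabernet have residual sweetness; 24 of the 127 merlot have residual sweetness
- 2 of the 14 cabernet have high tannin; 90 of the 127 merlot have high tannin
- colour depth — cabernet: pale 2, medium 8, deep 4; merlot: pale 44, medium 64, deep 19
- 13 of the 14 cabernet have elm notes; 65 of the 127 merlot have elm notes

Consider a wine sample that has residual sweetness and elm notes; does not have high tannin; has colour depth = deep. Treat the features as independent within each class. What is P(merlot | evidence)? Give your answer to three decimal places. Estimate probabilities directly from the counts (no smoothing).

cabernet: (14/141) × (4/14) × (12/14) × (4/14) × (13/14) ≈ 0.00645121
merlot: (127/141) × (24/127) × (37/127) × (19/127) × (65/127) ≈ 0.00379708
P(merlot | x) = 0.00379708 / 0.01024829 ≈ 0.371

0.371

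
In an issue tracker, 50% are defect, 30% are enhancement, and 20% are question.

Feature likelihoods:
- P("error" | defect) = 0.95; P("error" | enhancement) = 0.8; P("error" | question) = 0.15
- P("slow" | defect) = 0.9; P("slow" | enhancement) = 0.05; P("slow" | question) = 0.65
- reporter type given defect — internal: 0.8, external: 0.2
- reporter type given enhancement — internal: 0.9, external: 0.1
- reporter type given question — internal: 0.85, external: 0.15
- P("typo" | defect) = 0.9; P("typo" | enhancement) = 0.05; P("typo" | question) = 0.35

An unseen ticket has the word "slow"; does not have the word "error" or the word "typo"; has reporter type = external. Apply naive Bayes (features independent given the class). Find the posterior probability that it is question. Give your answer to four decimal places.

defect: 0.5 × (1−0.95) × 0.9 × 0.2 × (1−0.9) = 0.00045
enhancement: 0.3 × (1−0.8) × 0.05 × 0.1 × (1−0.05) = 0.000285
question: 0.2 × (1−0.15) × 0.65 × 0.15 × (1−0.35) = 0.01077375
P(question | x) = 0.01077375 / 0.01150875 ≈ 0.9361

0.9361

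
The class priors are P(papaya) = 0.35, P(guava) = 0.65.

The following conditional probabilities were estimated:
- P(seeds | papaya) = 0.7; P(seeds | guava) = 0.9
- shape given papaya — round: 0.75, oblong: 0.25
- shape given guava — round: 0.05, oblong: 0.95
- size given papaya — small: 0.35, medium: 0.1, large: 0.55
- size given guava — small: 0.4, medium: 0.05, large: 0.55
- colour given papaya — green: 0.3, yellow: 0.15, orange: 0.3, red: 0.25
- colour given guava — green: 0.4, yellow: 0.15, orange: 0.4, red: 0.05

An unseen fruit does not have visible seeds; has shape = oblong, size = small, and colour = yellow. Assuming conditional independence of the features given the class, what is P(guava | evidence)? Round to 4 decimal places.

papaya: 0.35 × (1−0.7) × 0.25 × 0.35 × 0.15 = 0.001378125
guava: 0.65 × (1−0.9) × 0.95 × 0.4 × 0.15 = 0.003705
P(guava | x) = 0.003705 / 0.005083125 ≈ 0.7289

0.7289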